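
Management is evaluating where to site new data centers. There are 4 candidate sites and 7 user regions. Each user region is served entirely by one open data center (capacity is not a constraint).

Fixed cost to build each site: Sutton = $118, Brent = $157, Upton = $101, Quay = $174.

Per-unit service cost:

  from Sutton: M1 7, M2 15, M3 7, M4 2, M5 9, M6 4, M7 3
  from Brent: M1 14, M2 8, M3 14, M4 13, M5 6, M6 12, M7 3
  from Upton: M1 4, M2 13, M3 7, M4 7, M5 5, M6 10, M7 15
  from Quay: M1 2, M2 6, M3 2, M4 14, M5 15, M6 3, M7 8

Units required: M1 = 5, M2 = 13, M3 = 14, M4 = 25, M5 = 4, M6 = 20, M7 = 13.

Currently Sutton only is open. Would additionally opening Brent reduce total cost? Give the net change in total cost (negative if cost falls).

No — net change +54 (cost rises by 54).

Current service cost with {Sutton}: 533.
Adding Brent: each user region re-picks its cheapest; new service cost 430, saving 103.
Extra fixed cost: 157. Net change = 157 − 103 = 54.
(Totals: 651 → 705.)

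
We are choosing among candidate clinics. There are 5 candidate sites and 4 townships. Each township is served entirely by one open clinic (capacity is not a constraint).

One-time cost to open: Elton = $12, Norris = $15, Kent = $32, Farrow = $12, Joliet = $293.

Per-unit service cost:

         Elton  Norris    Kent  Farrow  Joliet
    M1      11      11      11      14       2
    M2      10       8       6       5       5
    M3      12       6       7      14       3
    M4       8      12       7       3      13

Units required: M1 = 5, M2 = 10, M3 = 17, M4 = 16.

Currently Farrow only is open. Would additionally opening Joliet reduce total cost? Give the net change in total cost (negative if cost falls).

Current service cost with {Farrow}: 406.
Adding Joliet: each township re-picks its cheapest; new service cost 159, saving 247.
Extra fixed cost: 293. Net change = 293 − 247 = 46.
(Totals: 418 → 464.)

No — net change +46 (cost rises by 46).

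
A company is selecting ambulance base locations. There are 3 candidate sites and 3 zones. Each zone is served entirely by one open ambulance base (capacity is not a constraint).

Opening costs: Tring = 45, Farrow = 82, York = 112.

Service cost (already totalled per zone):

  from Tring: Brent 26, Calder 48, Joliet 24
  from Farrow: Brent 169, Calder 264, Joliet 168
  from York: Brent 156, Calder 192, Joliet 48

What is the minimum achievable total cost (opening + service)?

Minimum total cost: 143

For any fixed open set, each zone goes to its cheapest open site; total = fixed + service.
{Tring}: Brent→Tring 26, Calder→Tring 48, Joliet→Tring 24. Service 98; fixed 45; total 143.
{Tring, Farrow}: service 98 + fixed 127 = 225
{Tring, York}: Brent→Tring 26, Calder→Tring 48, Joliet→Tring 24. Service 98; fixed 157; total 255.
{Tring, Farrow, York}: service 98 + fixed 239 = 337
(All 7 nonempty subsets were checked; Tring only is lowest.)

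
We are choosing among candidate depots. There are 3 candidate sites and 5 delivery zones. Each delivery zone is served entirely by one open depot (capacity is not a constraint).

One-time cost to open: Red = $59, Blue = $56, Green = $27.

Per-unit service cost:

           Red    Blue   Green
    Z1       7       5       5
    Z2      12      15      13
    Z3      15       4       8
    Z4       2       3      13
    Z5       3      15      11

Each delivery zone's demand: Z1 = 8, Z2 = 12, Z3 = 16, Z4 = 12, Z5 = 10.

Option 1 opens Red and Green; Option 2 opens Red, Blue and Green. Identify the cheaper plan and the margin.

Option 1: {Red, Green}: Z1→Green 5·8=40, Z2→Red 12·12=144, Z3→Green 8·16=128, Z4→Red 2·12=24, Z5→Red 3·10=30. Service 366; fixed 86; total 452.
Option 2: {Red, Blue, Green}: Z1→Blue 5·8=40, Z2→Red 12·12=144, Z3→Blue 4·16=64, Z4→Red 2·12=24, Z5→Red 3·10=30. Service 302; fixed 142; total 444.
Difference: |452 − 444| = 8.

Option 2 is cheaper by 8.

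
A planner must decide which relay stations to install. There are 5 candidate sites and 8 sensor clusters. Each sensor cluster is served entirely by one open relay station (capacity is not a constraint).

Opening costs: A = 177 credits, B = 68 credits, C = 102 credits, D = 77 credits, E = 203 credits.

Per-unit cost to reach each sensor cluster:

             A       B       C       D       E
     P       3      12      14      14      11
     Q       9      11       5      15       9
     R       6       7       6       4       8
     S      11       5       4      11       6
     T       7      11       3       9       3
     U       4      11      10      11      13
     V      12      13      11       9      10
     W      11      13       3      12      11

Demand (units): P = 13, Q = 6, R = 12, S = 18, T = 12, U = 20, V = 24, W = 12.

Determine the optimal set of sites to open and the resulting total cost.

Open A and C; minimum total cost 908.

For any fixed open set, each sensor cluster goes to its cheapest open site; total = fixed + service.
{A, C}: P→A 3·13=39, Q→C 5·6=30, R→A 6·12=72, S→C 4·18=72, T→C 3·12=36, U→A 4·20=80, V→C 11·24=264, W→C 3·12=36. Service 629; fixed 279; total 908.
{A, C, D}: P→A 3·13=39, Q→C 5·6=30, R→D 4·12=48, S→C 4·18=72, T→C 3·12=36, U→A 4·20=80, V→D 9·24=216, W→C 3·12=36. Service 557; fixed 356; total 913.
{A, B, C}: service 629 + fixed 347 = 976
{A, B, C, D, E}: P→A 3·13=39, Q→C 5·6=30, R→D 4·12=48, S→C 4·18=72, T→C 3·12=36, U→A 4·20=80, V→D 9·24=216, W→C 3·12=36. Service 557; fixed 627; total 1184.
No other subset beats 908.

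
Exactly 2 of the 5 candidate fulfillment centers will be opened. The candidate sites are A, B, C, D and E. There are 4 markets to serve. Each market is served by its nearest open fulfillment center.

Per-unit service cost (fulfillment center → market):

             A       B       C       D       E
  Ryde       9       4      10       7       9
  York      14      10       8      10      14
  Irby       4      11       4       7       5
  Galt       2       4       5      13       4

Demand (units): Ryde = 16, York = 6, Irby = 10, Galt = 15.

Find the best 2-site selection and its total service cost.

Choose A and B; total service cost 194.

With exactly 2 open, each market uses its cheapest among the chosen.
{A, B}: Ryde→B 4·16=64, York→B 10·6=60, Irby→A 4·10=40, Galt→A 2·15=30. Service cost 194.
{B, C}: service cost 212
{B, E}: service cost 234
Among all 10 size-2 choices, {A, B} is lowest.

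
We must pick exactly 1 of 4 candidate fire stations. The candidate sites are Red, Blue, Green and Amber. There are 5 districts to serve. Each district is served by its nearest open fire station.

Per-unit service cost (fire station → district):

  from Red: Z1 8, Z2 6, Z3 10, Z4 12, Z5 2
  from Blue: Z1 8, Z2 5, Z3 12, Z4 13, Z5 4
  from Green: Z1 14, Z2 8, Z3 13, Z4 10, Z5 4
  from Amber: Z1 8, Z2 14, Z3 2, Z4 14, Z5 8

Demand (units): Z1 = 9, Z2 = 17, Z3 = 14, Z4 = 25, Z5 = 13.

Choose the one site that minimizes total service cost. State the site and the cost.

Choose Red only; total service cost 640.

With exactly 1 open, each district uses its cheapest among the chosen.
{Red}: Z1→Red 8·9=72, Z2→Red 6·17=102, Z3→Red 10·14=140, Z4→Red 12·25=300, Z5→Red 2·13=26. Service cost 640.
{Blue}: service cost 702
{Green}: service cost 746
Among all 4 size-1 choices, {Red} is lowest.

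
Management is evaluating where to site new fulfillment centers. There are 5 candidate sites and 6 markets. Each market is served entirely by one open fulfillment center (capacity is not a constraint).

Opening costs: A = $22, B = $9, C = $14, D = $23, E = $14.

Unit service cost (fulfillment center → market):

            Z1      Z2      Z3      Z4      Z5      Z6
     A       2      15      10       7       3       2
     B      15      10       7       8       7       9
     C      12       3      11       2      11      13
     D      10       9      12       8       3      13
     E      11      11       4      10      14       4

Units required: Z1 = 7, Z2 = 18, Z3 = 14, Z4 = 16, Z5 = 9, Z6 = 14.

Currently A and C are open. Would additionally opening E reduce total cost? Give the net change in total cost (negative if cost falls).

Yes — net change −70 (cost falls by 70).

Current service cost with {A, C}: 295.
Adding E: each market re-picks its cheapest; new service cost 211, saving 84.
Extra fixed cost: 14. Net change = 14 − 84 = -70.
(Totals: 331 → 261.)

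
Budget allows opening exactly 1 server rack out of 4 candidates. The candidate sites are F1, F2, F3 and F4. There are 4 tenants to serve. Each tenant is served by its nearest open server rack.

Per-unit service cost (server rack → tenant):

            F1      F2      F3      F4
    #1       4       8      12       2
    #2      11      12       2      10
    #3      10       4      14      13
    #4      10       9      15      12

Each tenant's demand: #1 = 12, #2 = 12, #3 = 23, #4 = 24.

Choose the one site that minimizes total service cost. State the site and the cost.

Choose F2 only; total service cost 548.

With exactly 1 open, each tenant uses its cheapest among the chosen.
{F2}: #1→F2 8·12=96, #2→F2 12·12=144, #3→F2 4·23=92, #4→F2 9·24=216. Service cost 548.
{F1}: service cost 650
{F4}: service cost 731
Among all 4 size-1 choices, {F2} is lowest.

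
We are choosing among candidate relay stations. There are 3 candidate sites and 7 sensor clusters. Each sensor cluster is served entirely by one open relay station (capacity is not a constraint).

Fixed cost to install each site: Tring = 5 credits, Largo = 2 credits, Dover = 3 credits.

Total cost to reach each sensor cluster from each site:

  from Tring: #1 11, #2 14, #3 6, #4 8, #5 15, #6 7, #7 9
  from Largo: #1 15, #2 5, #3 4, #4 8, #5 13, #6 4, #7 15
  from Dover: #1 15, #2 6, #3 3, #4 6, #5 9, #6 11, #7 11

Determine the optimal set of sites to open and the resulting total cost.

For any fixed open set, each sensor cluster goes to its cheapest open site; total = fixed + service.
{Tring, Largo, Dover}: #1→Tring 11, #2→Largo 5, #3→Dover 3, #4→Dover 6, #5→Dover 9, #6→Largo 4, #7→Tring 9. Service 47; fixed 10; total 57.
{Largo, Dover}: service 53 + fixed 5 = 58
{Tring, Dover}: #1→Tring 11, #2→Dover 6, #3→Dover 3, #4→Dover 6, #5→Dover 9, #6→Tring 7, #7→Tring 9. Service 51; fixed 8; total 59.
{Largo}: service 64 + fixed 2 = 66
No other subset beats 57.

Open Tring, Largo and Dover; minimum total cost 57.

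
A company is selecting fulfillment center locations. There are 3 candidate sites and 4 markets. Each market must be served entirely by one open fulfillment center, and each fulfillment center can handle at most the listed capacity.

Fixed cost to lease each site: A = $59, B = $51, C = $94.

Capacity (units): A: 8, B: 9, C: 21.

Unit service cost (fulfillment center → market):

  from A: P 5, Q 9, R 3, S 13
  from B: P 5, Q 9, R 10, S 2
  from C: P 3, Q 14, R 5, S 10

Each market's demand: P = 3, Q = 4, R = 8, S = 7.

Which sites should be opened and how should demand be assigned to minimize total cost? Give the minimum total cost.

Open {B, C}: P→C 3·3=9, Q→C 14·4=56, R→C 5·8=40, S→B 2·7=14.
Loads: B carries 7/9, C carries 15/21. Service 119; fixed 145; total 264.
Next best feasible plan costs 300.

Minimum total cost: 264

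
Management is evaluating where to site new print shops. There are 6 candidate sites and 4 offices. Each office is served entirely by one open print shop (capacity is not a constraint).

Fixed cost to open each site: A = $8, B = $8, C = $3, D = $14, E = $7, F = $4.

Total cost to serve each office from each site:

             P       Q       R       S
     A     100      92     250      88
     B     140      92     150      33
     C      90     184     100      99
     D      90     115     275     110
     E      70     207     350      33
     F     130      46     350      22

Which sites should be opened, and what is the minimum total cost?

Open C, E and F; minimum total cost 252.

For any fixed open set, each office goes to its cheapest open site; total = fixed + service.
{C, E, F}: P→E 70, Q→F 46, R→C 100, S→F 22. Service 238; fixed 14; total 252.
{A, C, E, F}: P→E 70, Q→F 46, R→C 100, S→F 22. Service 238; fixed 22; total 260.
{B, C, E, F}: P→E 70, Q→F 46, R→C 100, S→F 22. Service 238; fixed 22; total 260.
{A, B, C, D, E, F}: service 238 + fixed 44 = 282
No other subset beats 252.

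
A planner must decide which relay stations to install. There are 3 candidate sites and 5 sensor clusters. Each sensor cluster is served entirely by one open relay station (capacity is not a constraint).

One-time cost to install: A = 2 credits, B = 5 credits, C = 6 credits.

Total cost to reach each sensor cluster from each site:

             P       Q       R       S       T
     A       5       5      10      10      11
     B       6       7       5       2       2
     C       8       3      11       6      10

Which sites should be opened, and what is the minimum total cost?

Open A and B; minimum total cost 26.

For any fixed open set, each sensor cluster goes to its cheapest open site; total = fixed + service.
{A, B}: P→A 5, Q→A 5, R→B 5, S→B 2, T→B 2. Service 19; fixed 7; total 26.
{B}: service 22 + fixed 5 = 27
{B, C}: P→B 6, Q→C 3, R→B 5, S→B 2, T→B 2. Service 18; fixed 11; total 29.
{A, B, C}: service 17 + fixed 13 = 30
No other subset beats 26.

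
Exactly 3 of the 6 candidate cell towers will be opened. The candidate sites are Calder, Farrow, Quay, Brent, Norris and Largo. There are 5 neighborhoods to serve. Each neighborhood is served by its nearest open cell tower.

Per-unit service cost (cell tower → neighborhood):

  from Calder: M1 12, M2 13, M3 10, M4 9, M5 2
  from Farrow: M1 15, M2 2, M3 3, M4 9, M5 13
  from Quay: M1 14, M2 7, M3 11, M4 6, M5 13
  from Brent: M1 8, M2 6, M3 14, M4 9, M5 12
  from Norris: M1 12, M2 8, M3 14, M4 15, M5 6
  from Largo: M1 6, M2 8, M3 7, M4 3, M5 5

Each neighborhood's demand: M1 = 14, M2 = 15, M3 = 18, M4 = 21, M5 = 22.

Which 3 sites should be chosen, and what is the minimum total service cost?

Choose Calder, Farrow and Largo; total service cost 275.

With exactly 3 open, each neighborhood uses its cheapest among the chosen.
{Calder, Farrow, Largo}: M1→Largo 6·14=84, M2→Farrow 2·15=30, M3→Farrow 3·18=54, M4→Largo 3·21=63, M5→Calder 2·22=44. Service cost 275.
{Farrow, Quay, Largo}: service cost 341
{Farrow, Brent, Largo}: service cost 341
Among all 20 size-3 choices, {Calder, Farrow, Largo} is lowest.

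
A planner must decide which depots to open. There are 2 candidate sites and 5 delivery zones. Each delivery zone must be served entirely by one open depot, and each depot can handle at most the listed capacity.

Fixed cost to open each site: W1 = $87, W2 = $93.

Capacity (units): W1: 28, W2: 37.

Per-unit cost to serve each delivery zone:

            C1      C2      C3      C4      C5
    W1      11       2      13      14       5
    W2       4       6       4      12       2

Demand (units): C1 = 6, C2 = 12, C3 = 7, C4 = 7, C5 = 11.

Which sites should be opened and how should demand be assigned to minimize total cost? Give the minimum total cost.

Minimum total cost: 362

Open {W1, W2}: C1→W2 4·6=24, C2→W1 2·12=24, C3→W2 4·7=28, C4→W2 12·7=84, C5→W2 2·11=22.
Loads: W1 carries 12/28, W2 carries 31/37. Service 182; fixed 180; total 362.
Next best feasible plan costs 376.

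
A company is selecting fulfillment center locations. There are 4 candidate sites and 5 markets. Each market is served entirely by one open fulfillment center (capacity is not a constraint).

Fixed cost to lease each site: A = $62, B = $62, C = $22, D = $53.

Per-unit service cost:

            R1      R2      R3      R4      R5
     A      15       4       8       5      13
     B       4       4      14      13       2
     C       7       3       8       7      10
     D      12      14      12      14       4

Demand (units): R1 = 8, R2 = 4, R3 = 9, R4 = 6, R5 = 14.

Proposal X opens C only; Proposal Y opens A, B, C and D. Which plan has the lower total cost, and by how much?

Proposal X: {C}: R1→C 7·8=56, R2→C 3·4=12, R3→C 8·9=72, R4→C 7·6=42, R5→C 10·14=140. Service 322; fixed 22; total 344.
Proposal Y: {A, B, C, D}: R1→B 4·8=32, R2→C 3·4=12, R3→A 8·9=72, R4→A 5·6=30, R5→B 2·14=28. Service 174; fixed 199; total 373.
Difference: |344 − 373| = 29.

Proposal X is cheaper by 29.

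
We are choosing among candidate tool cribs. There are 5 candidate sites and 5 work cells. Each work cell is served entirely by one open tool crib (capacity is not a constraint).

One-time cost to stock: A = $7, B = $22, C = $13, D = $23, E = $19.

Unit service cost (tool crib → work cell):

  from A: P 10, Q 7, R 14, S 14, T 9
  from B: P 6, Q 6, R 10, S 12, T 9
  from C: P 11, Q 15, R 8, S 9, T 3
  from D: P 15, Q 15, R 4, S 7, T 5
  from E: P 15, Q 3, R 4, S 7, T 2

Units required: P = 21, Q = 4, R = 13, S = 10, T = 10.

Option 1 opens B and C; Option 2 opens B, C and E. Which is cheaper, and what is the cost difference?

Option 1: {B, C}: P→B 6·21=126, Q→B 6·4=24, R→C 8·13=104, S→C 9·10=90, T→C 3·10=30. Service 374; fixed 35; total 409.
Option 2: {B, C, E}: P→B 6·21=126, Q→E 3·4=12, R→E 4·13=52, S→E 7·10=70, T→E 2·10=20. Service 280; fixed 54; total 334.
Difference: |409 − 334| = 75.

Option 2 is cheaper by 75.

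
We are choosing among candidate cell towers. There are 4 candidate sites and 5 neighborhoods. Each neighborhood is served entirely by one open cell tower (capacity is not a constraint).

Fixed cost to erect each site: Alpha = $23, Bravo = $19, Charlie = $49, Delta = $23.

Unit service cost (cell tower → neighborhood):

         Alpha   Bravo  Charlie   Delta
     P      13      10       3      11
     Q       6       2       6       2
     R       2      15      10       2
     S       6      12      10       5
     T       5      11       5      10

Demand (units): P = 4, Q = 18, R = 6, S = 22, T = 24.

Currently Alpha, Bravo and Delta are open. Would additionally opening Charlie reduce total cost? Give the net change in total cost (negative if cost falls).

No — net change +21 (cost rises by 21).

Current service cost with {Alpha, Bravo, Delta}: 318.
Adding Charlie: each neighborhood re-picks its cheapest; new service cost 290, saving 28.
Extra fixed cost: 49. Net change = 49 − 28 = 21.
(Totals: 383 → 404.)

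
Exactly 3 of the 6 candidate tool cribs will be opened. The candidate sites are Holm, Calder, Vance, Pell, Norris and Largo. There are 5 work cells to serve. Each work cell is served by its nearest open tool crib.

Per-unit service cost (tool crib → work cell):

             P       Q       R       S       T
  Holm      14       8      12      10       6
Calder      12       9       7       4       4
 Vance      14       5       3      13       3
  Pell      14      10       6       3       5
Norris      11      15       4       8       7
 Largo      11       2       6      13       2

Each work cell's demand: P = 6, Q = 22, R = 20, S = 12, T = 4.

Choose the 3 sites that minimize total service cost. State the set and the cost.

Choose Vance, Pell and Largo; total service cost 214.

With exactly 3 open, each work cell uses its cheapest among the chosen.
{Vance, Pell, Largo}: P→Largo 11·6=66, Q→Largo 2·22=44, R→Vance 3·20=60, S→Pell 3·12=36, T→Largo 2·4=8. Service cost 214.
{Calder, Vance, Largo}: service cost 226
{Pell, Norris, Largo}: service cost 234
Among all 20 size-3 choices, {Vance, Pell, Largo} is lowest.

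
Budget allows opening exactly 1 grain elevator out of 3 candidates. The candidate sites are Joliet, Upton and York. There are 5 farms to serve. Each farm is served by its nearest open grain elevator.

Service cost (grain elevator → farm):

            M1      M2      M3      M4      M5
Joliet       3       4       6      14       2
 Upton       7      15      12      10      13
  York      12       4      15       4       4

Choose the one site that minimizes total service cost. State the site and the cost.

With exactly 1 open, each farm uses its cheapest among the chosen.
{Joliet}: M1→Joliet 3, M2→Joliet 4, M3→Joliet 6, M4→Joliet 14, M5→Joliet 2. Service cost 29.
{York}: service cost 39
{Upton}: service cost 57
Among all 3 size-1 choices, {Joliet} is lowest.

Choose Joliet only; total service cost 29.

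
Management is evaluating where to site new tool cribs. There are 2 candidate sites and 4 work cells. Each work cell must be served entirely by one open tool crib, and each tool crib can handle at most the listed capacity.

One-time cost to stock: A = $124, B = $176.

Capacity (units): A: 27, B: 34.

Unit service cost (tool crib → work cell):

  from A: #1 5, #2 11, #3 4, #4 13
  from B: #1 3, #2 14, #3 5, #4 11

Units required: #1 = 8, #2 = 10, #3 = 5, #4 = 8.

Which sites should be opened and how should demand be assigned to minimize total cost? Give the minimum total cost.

Minimum total cost: 453

Open {B}: #1→B 3·8=24, #2→B 14·10=140, #3→B 5·5=25, #4→B 11·8=88.
Loads: B carries 31/34. Service 277; fixed 176; total 453.
Next best feasible plan costs 542.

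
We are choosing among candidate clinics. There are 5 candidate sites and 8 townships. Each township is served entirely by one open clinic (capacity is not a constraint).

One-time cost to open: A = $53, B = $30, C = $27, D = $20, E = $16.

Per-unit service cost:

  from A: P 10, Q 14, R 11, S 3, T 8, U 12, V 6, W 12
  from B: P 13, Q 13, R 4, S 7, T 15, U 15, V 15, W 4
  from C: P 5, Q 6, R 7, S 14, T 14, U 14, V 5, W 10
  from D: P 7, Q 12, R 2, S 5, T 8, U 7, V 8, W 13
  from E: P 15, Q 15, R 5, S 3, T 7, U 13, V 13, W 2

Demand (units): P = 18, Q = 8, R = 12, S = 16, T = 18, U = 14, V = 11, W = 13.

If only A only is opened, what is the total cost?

Each township is assigned to its cheapest site among the open ones.
{A}: P→A 10·18=180, Q→A 14·8=112, R→A 11·12=132, S→A 3·16=48, T→A 8·18=144, U→A 12·14=168, V→A 6·11=66, W→A 12·13=156. Service 1006; fixed 53; total 1059.

Total cost: 1059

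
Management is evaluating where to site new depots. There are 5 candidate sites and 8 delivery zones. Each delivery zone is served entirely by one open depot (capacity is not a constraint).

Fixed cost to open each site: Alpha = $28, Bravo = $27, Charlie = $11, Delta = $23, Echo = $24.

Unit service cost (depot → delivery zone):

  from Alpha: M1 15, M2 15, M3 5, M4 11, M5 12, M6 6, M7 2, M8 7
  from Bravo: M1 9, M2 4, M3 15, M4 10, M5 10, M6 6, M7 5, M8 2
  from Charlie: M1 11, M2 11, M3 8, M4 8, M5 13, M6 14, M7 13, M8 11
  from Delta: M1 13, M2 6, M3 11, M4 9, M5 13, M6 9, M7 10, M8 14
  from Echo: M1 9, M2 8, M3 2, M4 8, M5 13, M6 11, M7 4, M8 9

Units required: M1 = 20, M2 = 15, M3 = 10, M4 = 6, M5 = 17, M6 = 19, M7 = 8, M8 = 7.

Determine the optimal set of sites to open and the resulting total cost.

Open Bravo and Echo; minimum total cost 689.

For any fixed open set, each delivery zone goes to its cheapest open site; total = fixed + service.
{Bravo, Echo}: M1→Bravo 9·20=180, M2→Bravo 4·15=60, M3→Echo 2·10=20, M4→Echo 8·6=48, M5→Bravo 10·17=170, M6→Bravo 6·19=114, M7→Echo 4·8=32, M8→Bravo 2·7=14. Service 638; fixed 51; total 689.
{Bravo, Charlie, Echo}: service 638 + fixed 62 = 700
{Alpha, Bravo, Echo}: service 622 + fixed 79 = 701
{Alpha, Bravo, Charlie, Delta, Echo}: M1→Bravo 9·20=180, M2→Bravo 4·15=60, M3→Echo 2·10=20, M4→Charlie 8·6=48, M5→Bravo 10·17=170, M6→Alpha 6·19=114, M7→Alpha 2·8=16, M8→Bravo 2·7=14. Service 622; fixed 113; total 735.
No other subset beats 689.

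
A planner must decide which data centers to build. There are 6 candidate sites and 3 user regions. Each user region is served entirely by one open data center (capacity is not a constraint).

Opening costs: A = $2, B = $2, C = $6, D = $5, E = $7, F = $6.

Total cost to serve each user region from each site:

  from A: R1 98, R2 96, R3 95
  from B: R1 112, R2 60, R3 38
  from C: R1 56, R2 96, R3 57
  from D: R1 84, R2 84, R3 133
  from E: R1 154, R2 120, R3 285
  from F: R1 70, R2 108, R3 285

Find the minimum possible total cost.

For any fixed open set, each user region goes to its cheapest open site; total = fixed + service.
{B, C}: R1→C 56, R2→B 60, R3→B 38. Service 154; fixed 8; total 162.
{A, B, C}: service 154 + fixed 10 = 164
{B, C, D}: service 154 + fixed 13 = 167
{A, B, C, D, E, F}: service 154 + fixed 28 = 182
No other subset beats 162.

Minimum total cost: 162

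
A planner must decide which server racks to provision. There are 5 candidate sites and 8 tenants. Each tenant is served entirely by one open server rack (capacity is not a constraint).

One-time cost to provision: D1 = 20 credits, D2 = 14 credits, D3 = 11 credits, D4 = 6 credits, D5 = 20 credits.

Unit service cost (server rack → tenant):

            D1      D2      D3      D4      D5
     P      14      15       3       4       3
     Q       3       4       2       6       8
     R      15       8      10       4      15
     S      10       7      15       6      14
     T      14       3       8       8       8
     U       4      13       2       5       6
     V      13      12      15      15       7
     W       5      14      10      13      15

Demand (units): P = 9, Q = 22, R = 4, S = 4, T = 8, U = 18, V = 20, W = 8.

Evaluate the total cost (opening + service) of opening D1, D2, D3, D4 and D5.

Total cost: 422

Each tenant is assigned to its cheapest site among the open ones.
{D1, D2, D3, D4, D5}: P→D3 3·9=27, Q→D3 2·22=44, R→D4 4·4=16, S→D4 6·4=24, T→D2 3·8=24, U→D3 2·18=36, V→D5 7·20=140, W→D1 5·8=40. Service 351; fixed 71; total 422.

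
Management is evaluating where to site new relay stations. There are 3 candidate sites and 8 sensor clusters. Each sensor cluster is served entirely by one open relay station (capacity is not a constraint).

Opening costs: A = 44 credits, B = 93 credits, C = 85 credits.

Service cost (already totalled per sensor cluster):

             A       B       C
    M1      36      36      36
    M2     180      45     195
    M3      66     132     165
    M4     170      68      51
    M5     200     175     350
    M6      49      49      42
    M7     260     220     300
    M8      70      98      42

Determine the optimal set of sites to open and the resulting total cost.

For any fixed open set, each sensor cluster goes to its cheapest open site; total = fixed + service.
{A, B}: M1→A 36, M2→B 45, M3→A 66, M4→B 68, M5→B 175, M6→A 49, M7→B 220, M8→A 70. Service 729; fixed 137; total 866.
{A, B, C}: M1→A 36, M2→B 45, M3→A 66, M4→C 51, M5→B 175, M6→C 42, M7→B 220, M8→C 42. Service 677; fixed 222; total 899.
{B}: service 823 + fixed 93 = 916
{A}: service 1031 + fixed 44 = 1075
No other subset beats 866.

Open A and B; minimum total cost 866.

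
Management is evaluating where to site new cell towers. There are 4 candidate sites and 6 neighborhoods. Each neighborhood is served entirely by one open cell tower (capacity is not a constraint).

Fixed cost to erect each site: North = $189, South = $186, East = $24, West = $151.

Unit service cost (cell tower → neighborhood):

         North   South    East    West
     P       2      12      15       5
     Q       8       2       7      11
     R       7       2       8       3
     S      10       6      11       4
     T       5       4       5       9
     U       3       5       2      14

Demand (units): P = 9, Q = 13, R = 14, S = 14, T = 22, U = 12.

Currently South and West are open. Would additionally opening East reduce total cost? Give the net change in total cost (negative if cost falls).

Yes — net change −12 (cost falls by 12).

Current service cost with {South, West}: 303.
Adding East: each neighborhood re-picks its cheapest; new service cost 267, saving 36.
Extra fixed cost: 24. Net change = 24 − 36 = -12.
(Totals: 640 → 628.)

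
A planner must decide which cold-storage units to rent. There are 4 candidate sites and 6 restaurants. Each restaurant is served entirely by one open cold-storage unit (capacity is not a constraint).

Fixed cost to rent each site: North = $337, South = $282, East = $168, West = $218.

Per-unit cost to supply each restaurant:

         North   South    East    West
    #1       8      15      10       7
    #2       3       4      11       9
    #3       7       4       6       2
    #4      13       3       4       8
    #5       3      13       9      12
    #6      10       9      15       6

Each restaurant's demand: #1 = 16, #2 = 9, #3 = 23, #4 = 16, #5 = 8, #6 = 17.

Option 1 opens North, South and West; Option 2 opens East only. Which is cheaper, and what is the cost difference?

Option 1: {North, South, West}: #1→West 7·16=112, #2→North 3·9=27, #3→West 2·23=46, #4→South 3·16=48, #5→North 3·8=24, #6→West 6·17=102. Service 359; fixed 837; total 1196.
Option 2: {East}: #1→East 10·16=160, #2→East 11·9=99, #3→East 6·23=138, #4→East 4·16=64, #5→East 9·8=72, #6→East 15·17=255. Service 788; fixed 168; total 956.
Difference: |1196 − 956| = 240.

Option 2 is cheaper by 240.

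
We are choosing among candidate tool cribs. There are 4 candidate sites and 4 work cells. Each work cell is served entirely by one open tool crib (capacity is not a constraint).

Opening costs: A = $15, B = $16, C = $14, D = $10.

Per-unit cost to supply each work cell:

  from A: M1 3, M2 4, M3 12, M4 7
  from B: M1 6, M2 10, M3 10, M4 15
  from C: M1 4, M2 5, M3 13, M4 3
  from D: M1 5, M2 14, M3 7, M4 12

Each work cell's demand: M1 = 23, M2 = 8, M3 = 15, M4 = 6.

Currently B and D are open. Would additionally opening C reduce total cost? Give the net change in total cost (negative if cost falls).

Yes — net change −103 (cost falls by 103).

Current service cost with {B, D}: 372.
Adding C: each work cell re-picks its cheapest; new service cost 255, saving 117.
Extra fixed cost: 14. Net change = 14 − 117 = -103.
(Totals: 398 → 295.)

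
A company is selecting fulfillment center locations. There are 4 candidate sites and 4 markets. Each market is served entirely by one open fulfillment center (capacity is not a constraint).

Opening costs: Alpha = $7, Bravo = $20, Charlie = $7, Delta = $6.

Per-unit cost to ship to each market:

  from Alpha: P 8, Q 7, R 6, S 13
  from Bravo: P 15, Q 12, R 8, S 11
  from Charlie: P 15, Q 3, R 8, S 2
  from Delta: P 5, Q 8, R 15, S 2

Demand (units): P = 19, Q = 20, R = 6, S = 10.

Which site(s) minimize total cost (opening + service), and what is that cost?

For any fixed open set, each market goes to its cheapest open site; total = fixed + service.
{Alpha, Charlie, Delta}: P→Delta 5·19=95, Q→Charlie 3·20=60, R→Alpha 6·6=36, S→Charlie 2·10=20. Service 211; fixed 20; total 231.
{Charlie, Delta}: service 223 + fixed 13 = 236
{Alpha, Bravo, Charlie, Delta}: P→Delta 5·19=95, Q→Charlie 3·20=60, R→Alpha 6·6=36, S→Charlie 2·10=20. Service 211; fixed 40; total 251.
{Delta}: P→Delta 5·19=95, Q→Delta 8·20=160, R→Delta 15·6=90, S→Delta 2·10=20. Service 365; fixed 6; total 371.
No other subset beats 231.

Open Alpha, Charlie and Delta; minimum total cost 231.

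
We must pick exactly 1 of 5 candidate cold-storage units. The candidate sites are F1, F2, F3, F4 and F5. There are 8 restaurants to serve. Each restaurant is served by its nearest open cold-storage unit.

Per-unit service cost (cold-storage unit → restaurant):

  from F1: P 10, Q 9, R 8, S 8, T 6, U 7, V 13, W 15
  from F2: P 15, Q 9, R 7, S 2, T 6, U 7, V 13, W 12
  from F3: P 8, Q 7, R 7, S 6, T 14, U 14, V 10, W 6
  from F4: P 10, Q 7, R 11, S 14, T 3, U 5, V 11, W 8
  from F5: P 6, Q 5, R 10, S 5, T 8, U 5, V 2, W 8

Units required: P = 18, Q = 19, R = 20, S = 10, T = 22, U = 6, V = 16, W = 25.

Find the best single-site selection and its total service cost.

With exactly 1 open, each restaurant uses its cheapest among the chosen.
{F5}: P→F5 6·18=108, Q→F5 5·19=95, R→F5 10·20=200, S→F5 5·10=50, T→F5 8·22=176, U→F5 5·6=30, V→F5 2·16=32, W→F5 8·25=200. Service cost 891.
{F4}: service cost 1145
{F3}: service cost 1179
Among all 5 size-1 choices, {F5} is lowest.

Choose F5 only; total service cost 891.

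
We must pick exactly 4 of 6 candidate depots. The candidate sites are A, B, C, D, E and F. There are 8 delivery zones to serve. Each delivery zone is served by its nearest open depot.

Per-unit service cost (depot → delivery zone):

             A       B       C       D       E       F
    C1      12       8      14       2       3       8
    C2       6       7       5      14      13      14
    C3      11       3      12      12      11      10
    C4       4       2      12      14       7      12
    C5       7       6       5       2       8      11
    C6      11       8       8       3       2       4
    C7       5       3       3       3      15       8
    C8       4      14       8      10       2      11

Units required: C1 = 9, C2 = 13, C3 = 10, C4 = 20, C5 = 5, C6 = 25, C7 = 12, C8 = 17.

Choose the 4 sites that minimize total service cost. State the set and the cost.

With exactly 4 open, each delivery zone uses its cheapest among the chosen.
{B, C, D, E}: C1→D 2·9=18, C2→C 5·13=65, C3→B 3·10=30, C4→B 2·20=40, C5→D 2·5=10, C6→E 2·25=50, C7→B 3·12=36, C8→E 2·17=34. Service cost 283.
{A, B, D, E}: service cost 296
{A, B, C, E}: service cost 307
Among all 15 size-4 choices, {B, C, D, E} is lowest.

Choose B, C, D and E; total service cost 283.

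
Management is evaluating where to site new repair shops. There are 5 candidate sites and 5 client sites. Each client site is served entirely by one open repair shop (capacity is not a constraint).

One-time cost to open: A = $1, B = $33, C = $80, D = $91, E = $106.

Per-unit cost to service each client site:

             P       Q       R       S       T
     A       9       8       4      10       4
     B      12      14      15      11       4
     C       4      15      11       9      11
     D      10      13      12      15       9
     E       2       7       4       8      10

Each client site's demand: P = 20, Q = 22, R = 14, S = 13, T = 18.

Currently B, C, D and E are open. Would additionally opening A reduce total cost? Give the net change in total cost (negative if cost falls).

No — net change +1 (cost rises by 1).

Current service cost with {B, C, D, E}: 426.
Adding A: each client site re-picks its cheapest; new service cost 426, saving 0.
Extra fixed cost: 1. Net change = 1 − 0 = 1.
(Totals: 736 → 737.)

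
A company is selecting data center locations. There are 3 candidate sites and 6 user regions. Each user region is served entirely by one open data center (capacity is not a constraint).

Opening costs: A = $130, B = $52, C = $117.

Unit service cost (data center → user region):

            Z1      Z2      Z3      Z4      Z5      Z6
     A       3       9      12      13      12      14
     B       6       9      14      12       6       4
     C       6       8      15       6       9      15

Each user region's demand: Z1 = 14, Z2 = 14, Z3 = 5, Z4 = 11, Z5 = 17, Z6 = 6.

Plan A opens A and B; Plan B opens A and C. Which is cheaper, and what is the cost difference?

Plan A: {A, B}: Z1→A 3·14=42, Z2→A 9·14=126, Z3→A 12·5=60, Z4→B 12·11=132, Z5→B 6·17=102, Z6→B 4·6=24. Service 486; fixed 182; total 668.
Plan B: {A, C}: Z1→A 3·14=42, Z2→C 8·14=112, Z3→A 12·5=60, Z4→C 6·11=66, Z5→C 9·17=153, Z6→A 14·6=84. Service 517; fixed 247; total 764.
Difference: |668 − 764| = 96.

Plan A is cheaper by 96.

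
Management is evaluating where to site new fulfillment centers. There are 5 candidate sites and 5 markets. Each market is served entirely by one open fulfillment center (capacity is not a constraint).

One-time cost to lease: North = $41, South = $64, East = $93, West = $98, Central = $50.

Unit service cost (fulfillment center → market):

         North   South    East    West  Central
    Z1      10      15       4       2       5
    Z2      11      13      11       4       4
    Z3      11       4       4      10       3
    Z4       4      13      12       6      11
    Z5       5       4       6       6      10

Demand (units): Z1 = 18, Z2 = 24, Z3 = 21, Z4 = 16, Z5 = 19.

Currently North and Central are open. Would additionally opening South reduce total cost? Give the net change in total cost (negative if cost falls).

No — net change +45 (cost rises by 45).

Current service cost with {North, Central}: 408.
Adding South: each market re-picks its cheapest; new service cost 389, saving 19.
Extra fixed cost: 64. Net change = 64 − 19 = 45.
(Totals: 499 → 544.)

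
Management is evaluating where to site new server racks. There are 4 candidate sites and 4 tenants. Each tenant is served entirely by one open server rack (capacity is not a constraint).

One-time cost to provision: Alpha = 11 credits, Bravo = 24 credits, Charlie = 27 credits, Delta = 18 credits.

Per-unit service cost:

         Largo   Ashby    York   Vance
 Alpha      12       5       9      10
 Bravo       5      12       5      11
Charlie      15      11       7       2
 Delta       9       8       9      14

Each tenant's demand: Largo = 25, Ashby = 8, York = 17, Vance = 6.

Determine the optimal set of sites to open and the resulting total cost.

For any fixed open set, each tenant goes to its cheapest open site; total = fixed + service.
{Alpha, Bravo, Charlie}: Largo→Bravo 5·25=125, Ashby→Alpha 5·8=40, York→Bravo 5·17=85, Vance→Charlie 2·6=12. Service 262; fixed 62; total 324.
{Alpha, Bravo, Charlie, Delta}: Largo→Bravo 5·25=125, Ashby→Alpha 5·8=40, York→Bravo 5·17=85, Vance→Charlie 2·6=12. Service 262; fixed 80; total 342.
{Alpha, Bravo}: service 310 + fixed 35 = 345
{Alpha}: Largo→Alpha 12·25=300, Ashby→Alpha 5·8=40, York→Alpha 9·17=153, Vance→Alpha 10·6=60. Service 553; fixed 11; total 564.
(All 15 nonempty subsets were checked; Alpha, Bravo and Charlie is lowest.)

Open Alpha, Bravo and Charlie; minimum total cost 324.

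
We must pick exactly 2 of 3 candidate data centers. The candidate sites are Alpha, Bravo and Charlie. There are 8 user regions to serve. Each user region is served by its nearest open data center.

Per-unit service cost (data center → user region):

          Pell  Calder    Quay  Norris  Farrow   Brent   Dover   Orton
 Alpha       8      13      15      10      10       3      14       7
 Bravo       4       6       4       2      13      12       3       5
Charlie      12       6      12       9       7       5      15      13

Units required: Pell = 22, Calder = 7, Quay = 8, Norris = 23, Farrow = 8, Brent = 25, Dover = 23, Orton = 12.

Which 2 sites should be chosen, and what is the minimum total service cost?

With exactly 2 open, each user region uses its cheapest among the chosen.
{Alpha, Bravo}: Pell→Bravo 4·22=88, Calder→Bravo 6·7=42, Quay→Bravo 4·8=32, Norris→Bravo 2·23=46, Farrow→Alpha 10·8=80, Brent→Alpha 3·25=75, Dover→Bravo 3·23=69, Orton→Bravo 5·12=60. Service cost 492.
{Bravo, Charlie}: service cost 518
{Alpha, Charlie}: service cost 1058
Among all 3 size-2 choices, {Alpha, Bravo} is lowest.

Choose Alpha and Bravo; total service cost 492.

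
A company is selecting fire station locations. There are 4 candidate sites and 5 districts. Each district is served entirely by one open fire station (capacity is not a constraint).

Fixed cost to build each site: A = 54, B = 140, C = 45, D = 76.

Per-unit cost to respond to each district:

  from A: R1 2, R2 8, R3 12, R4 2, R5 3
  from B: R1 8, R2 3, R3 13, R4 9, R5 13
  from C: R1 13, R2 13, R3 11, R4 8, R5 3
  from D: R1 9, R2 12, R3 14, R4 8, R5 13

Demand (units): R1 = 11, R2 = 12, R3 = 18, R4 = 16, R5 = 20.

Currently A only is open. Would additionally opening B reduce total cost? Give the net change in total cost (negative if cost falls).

No — net change +80 (cost rises by 80).

Current service cost with {A}: 426.
Adding B: each district re-picks its cheapest; new service cost 366, saving 60.
Extra fixed cost: 140. Net change = 140 − 60 = 80.
(Totals: 480 → 560.)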